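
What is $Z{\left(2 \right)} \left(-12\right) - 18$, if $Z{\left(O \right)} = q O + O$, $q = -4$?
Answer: $54$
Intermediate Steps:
$Z{\left(O \right)} = - 3 O$ ($Z{\left(O \right)} = - 4 O + O = - 3 O$)
$Z{\left(2 \right)} \left(-12\right) - 18 = \left(-3\right) 2 \left(-12\right) - 18 = \left(-6\right) \left(-12\right) - 18 = 72 - 18 = 54$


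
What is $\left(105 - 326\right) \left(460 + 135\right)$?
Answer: $-131495$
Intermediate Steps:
$\left(105 - 326\right) \left(460 + 135\right) = \left(-221\right) 595 = -131495$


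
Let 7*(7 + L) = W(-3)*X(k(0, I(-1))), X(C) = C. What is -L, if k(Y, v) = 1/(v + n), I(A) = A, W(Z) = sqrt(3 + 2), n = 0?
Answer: 7 + sqrt(5)/7 ≈ 7.3194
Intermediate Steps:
W(Z) = sqrt(5)
k(Y, v) = 1/v (k(Y, v) = 1/(v + 0) = 1/v)
L = -7 - sqrt(5)/7 (L = -7 + (sqrt(5)/(-1))/7 = -7 + (sqrt(5)*(-1))/7 = -7 + (-sqrt(5))/7 = -7 - sqrt(5)/7 ≈ -7.3194)
-L = -(-7 - sqrt(5)/7) = 7 + sqrt(5)/7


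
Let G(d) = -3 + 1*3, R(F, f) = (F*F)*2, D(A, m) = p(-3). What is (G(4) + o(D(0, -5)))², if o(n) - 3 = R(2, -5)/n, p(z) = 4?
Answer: 25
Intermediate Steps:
D(A, m) = 4
R(F, f) = 2*F² (R(F, f) = F²*2 = 2*F²)
G(d) = 0 (G(d) = -3 + 3 = 0)
o(n) = 3 + 8/n (o(n) = 3 + (2*2²)/n = 3 + (2*4)/n = 3 + 8/n)
(G(4) + o(D(0, -5)))² = (0 + (3 + 8/4))² = (0 + (3 + 8*(¼)))² = (0 + (3 + 2))² = (0 + 5)² = 5² = 25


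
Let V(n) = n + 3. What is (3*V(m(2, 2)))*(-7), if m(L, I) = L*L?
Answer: -147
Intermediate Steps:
m(L, I) = L²
V(n) = 3 + n
(3*V(m(2, 2)))*(-7) = (3*(3 + 2²))*(-7) = (3*(3 + 4))*(-7) = (3*7)*(-7) = 21*(-7) = -147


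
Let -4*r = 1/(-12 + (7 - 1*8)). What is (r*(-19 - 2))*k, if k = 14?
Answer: -147/26 ≈ -5.6538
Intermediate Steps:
r = 1/52 (r = -1/(4*(-12 + (7 - 1*8))) = -1/(4*(-12 + (7 - 8))) = -1/(4*(-12 - 1)) = -1/4/(-13) = -1/4*(-1/13) = 1/52 ≈ 0.019231)
(r*(-19 - 2))*k = ((-19 - 2)/52)*14 = ((1/52)*(-21))*14 = -21/52*14 = -147/26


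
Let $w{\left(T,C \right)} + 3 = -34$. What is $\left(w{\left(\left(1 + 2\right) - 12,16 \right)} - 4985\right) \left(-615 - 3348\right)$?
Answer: $19902186$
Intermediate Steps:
$w{\left(T,C \right)} = -37$ ($w{\left(T,C \right)} = -3 - 34 = -37$)
$\left(w{\left(\left(1 + 2\right) - 12,16 \right)} - 4985\right) \left(-615 - 3348\right) = \left(-37 - 4985\right) \left(-615 - 3348\right) = \left(-5022\right) \left(-3963\right) = 19902186$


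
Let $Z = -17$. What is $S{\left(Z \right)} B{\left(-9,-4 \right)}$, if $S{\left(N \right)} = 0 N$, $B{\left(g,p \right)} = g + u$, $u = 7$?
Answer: $0$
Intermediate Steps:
$B{\left(g,p \right)} = 7 + g$ ($B{\left(g,p \right)} = g + 7 = 7 + g$)
$S{\left(N \right)} = 0$
$S{\left(Z \right)} B{\left(-9,-4 \right)} = 0 \left(7 - 9\right) = 0 \left(-2\right) = 0$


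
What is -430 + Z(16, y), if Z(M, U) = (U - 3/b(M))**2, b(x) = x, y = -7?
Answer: -96855/256 ≈ -378.34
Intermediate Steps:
Z(M, U) = (U - 3/M)**2
-430 + Z(16, y) = -430 + (-3 + 16*(-7))**2/16**2 = -430 + (-3 - 112)**2/256 = -430 + (1/256)*(-115)**2 = -430 + (1/256)*13225 = -430 + 13225/256 = -96855/256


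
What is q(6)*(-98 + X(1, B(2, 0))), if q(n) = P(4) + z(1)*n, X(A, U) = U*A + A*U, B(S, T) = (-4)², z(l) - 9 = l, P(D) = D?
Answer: -4224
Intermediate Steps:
z(l) = 9 + l
B(S, T) = 16
X(A, U) = 2*A*U (X(A, U) = A*U + A*U = 2*A*U)
q(n) = 4 + 10*n (q(n) = 4 + (9 + 1)*n = 4 + 10*n)
q(6)*(-98 + X(1, B(2, 0))) = (4 + 10*6)*(-98 + 2*1*16) = (4 + 60)*(-98 + 32) = 64*(-66) = -4224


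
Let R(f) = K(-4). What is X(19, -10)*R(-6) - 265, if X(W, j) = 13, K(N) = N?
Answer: -317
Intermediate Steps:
R(f) = -4
X(19, -10)*R(-6) - 265 = 13*(-4) - 265 = -52 - 265 = -317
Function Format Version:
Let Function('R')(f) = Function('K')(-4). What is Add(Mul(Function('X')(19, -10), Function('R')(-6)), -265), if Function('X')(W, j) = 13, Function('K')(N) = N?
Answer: -317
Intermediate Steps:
Function('R')(f) = -4
Add(Mul(Function('X')(19, -10), Function('R')(-6)), -265) = Add(Mul(13, -4), -265) = Add(-52, -265) = -317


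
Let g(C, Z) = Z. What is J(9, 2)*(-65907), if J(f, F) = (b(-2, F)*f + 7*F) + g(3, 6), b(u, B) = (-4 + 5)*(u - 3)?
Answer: 1647675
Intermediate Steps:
b(u, B) = -3 + u (b(u, B) = 1*(-3 + u) = -3 + u)
J(f, F) = 6 - 5*f + 7*F (J(f, F) = ((-3 - 2)*f + 7*F) + 6 = (-5*f + 7*F) + 6 = 6 - 5*f + 7*F)
J(9, 2)*(-65907) = (6 - 5*9 + 7*2)*(-65907) = (6 - 45 + 14)*(-65907) = -25*(-65907) = 1647675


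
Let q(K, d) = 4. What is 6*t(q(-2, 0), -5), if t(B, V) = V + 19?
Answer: 84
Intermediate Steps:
t(B, V) = 19 + V
6*t(q(-2, 0), -5) = 6*(19 - 5) = 6*14 = 84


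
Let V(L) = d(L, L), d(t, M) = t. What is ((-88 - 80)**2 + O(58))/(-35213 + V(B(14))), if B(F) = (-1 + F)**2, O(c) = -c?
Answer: -14083/17522 ≈ -0.80373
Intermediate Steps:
V(L) = L
((-88 - 80)**2 + O(58))/(-35213 + V(B(14))) = ((-88 - 80)**2 - 1*58)/(-35213 + (-1 + 14)**2) = ((-168)**2 - 58)/(-35213 + 13**2) = (28224 - 58)/(-35213 + 169) = 28166/(-35044) = 28166*(-1/35044) = -14083/17522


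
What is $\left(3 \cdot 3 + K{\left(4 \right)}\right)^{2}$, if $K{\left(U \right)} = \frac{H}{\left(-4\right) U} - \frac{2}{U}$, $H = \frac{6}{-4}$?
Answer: $\frac{75625}{1024} \approx 73.853$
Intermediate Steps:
$H = - \frac{3}{2}$ ($H = 6 \left(- \frac{1}{4}\right) = - \frac{3}{2} \approx -1.5$)
$K{\left(U \right)} = - \frac{13}{8 U}$ ($K{\left(U \right)} = - \frac{3}{2 \left(- 4 U\right)} - \frac{2}{U} = - \frac{3 \left(- \frac{1}{4 U}\right)}{2} - \frac{2}{U} = \frac{3}{8 U} - \frac{2}{U} = - \frac{13}{8 U}$)
$\left(3 \cdot 3 + K{\left(4 \right)}\right)^{2} = \left(3 \cdot 3 - \frac{13}{8 \cdot 4}\right)^{2} = \left(9 - \frac{13}{32}\right)^{2} = \left(\frac{275}{32}\right)^{2} = \frac{75625}{1024}$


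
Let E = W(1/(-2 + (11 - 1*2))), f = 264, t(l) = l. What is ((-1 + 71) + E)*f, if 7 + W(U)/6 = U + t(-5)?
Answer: -2112/7 ≈ -301.71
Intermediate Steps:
W(U) = -72 + 6*U (W(U) = -42 + 6*(U - 5) = -42 + 6*(-5 + U) = -42 + (-30 + 6*U) = -72 + 6*U)
E = -498/7 (E = -72 + 6/(-2 + (11 - 1*2)) = -72 + 6/(-2 + (11 - 2)) = -72 + 6/(-2 + 9) = -72 + 6/7 = -498/7 ≈ -71.143)
((-1 + 71) + E)*f = ((-1 + 71) - 498/7)*264 = (70 - 498/7)*264 = -8/7*264 = -2112/7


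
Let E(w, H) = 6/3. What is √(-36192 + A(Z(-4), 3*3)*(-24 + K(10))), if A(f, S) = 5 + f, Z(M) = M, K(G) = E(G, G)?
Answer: I*√36214 ≈ 190.3*I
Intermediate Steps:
E(w, H) = 2 (E(w, H) = 6*(⅓) = 2)
K(G) = 2
√(-36192 + A(Z(-4), 3*3)*(-24 + K(10))) = √(-36192 + (5 - 4)*(-24 + 2)) = √(-36192 + 1*(-22)) = √(-36192 - 22) = √(-36214) = I*√36214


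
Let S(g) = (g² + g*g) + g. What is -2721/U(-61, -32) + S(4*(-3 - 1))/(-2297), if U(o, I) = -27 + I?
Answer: 6220873/135523 ≈ 45.903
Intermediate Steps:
S(g) = g + 2*g² (S(g) = (g² + g²) + g = 2*g² + g = g + 2*g²)
-2721/U(-61, -32) + S(4*(-3 - 1))/(-2297) = -2721/(-27 - 32) + ((4*(-3 - 1))*(1 + 2*(4*(-3 - 1))))/(-2297) = -2721/(-59) + ((4*(-4))*(1 + 2*(4*(-4))))*(-1/2297) = -2721*(-1/59) - 16*(1 + 2*(-16))*(-1/2297) = 2721/59 - 16*(1 - 32)*(-1/2297) = 2721/59 - 16*(-31)*(-1/2297) = 2721/59 + 496*(-1/2297) = 2721/59 - 496/2297 = 6220873/135523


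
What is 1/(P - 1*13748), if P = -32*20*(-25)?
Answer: 1/2252 ≈ 0.00044405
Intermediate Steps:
P = 16000 (P = -640*(-25) = 16000)
1/(P - 1*13748) = 1/(16000 - 1*13748) = 1/(16000 - 13748) = 1/2252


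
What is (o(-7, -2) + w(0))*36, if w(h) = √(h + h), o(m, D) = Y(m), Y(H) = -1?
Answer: -36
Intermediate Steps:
o(m, D) = -1
w(h) = √2*√h (w(h) = √(2*h) = √2*√h)
(o(-7, -2) + w(0))*36 = (-1 + √2*√0)*36 = (-1 + √2*0)*36 = (-1 + 0)*36 = -1*36 = -36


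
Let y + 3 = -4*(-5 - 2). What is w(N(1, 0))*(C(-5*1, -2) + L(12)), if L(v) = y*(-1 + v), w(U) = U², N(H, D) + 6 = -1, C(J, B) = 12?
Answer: 14063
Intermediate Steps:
y = 25 (y = -3 - 4*(-5 - 2) = -3 - 4*(-7) = -3 + 28 = 25)
N(H, D) = -7 (N(H, D) = -6 - 1 = -7)
L(v) = -25 + 25*v (L(v) = 25*(-1 + v) = -25 + 25*v)
w(N(1, 0))*(C(-5*1, -2) + L(12)) = (-7)²*(12 + (-25 + 25*12)) = 49*(12 + (-25 + 300)) = 49*(12 + 275) = 49*287 = 14063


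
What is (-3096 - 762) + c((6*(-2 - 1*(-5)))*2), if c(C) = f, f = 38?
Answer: -3820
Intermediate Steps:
c(C) = 38
(-3096 - 762) + c((6*(-2 - 1*(-5)))*2) = (-3096 - 762) + 38 = -3858 + 38 = -3820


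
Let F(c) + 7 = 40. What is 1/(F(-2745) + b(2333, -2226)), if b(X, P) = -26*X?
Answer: -1/60625 ≈ -1.6495e-5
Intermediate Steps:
F(c) = 33 (F(c) = -7 + 40 = 33)
1/(F(-2745) + b(2333, -2226)) = 1/(33 - 26*2333) = 1/(33 - 60658) = 1/(-60625) = -1/60625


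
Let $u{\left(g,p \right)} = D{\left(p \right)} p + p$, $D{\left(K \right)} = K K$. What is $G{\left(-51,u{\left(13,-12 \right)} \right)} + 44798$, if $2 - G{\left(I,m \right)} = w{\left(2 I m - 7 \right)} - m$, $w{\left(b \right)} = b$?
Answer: $-134413$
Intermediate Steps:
$D{\left(K \right)} = K^{2}$
$u{\left(g,p \right)} = p + p^{3}$ ($u{\left(g,p \right)} = p^{2} p + p = p^{3} + p = p + p^{3}$)
$G{\left(I,m \right)} = 9 + m - 2 I m$ ($G{\left(I,m \right)} = 2 - \left(\left(2 I m - 7\right) - m\right) = 2 - \left(\left(-7 + 2 I m\right) - m\right) = 2 - \left(-7 - m + 2 I m\right) = 2 + \left(7 + m - 2 I m\right) = 9 + m - 2 I m$)
$G{\left(-51,u{\left(13,-12 \right)} \right)} + 44798 = \left(9 + \left(-12 + \left(-12\right)^{3}\right) - - 102 \left(-12 + \left(-12\right)^{3}\right)\right) + 44798 = \left(9 - 1740 - - 102 \left(-12 - 1728\right)\right) + 44798 = \left(9 - 1740 - \left(-102\right) \left(-1740\right)\right) + 44798 = \left(9 - 1740 - 177480\right) + 44798 = -179211 + 44798 = -134413$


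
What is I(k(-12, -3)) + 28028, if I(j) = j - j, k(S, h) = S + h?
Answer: 28028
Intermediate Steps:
I(j) = 0
I(k(-12, -3)) + 28028 = 0 + 28028 = 28028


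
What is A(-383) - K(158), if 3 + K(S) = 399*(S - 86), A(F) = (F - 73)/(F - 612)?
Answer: -28580919/995 ≈ -28725.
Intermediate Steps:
A(F) = (-73 + F)/(-612 + F)
K(S) = -34317 + 399*S (K(S) = -3 + 399*(S - 86) = -3 + 399*(-86 + S) = -3 + (-34314 + 399*S) = -34317 + 399*S)
A(-383) - K(158) = (-73 - 383)/(-612 - 383) - (-34317 + 399*158) = -456/(-995) - (-34317 + 63042) = -1/995*(-456) - 1*28725 = 456/995 - 28725 = -28580919/995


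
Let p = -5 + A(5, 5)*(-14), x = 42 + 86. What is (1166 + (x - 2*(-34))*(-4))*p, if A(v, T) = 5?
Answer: -28650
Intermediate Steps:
x = 128
p = -75 (p = -5 + 5*(-14) = -5 - 70 = -75)
(1166 + (x - 2*(-34))*(-4))*p = (1166 + (128 - 2*(-34))*(-4))*(-75) = (1166 + (128 - 1*(-68))*(-4))*(-75) = (1166 + (128 + 68)*(-4))*(-75) = (1166 + 196*(-4))*(-75) = (1166 - 784)*(-75) = 382*(-75) = -28650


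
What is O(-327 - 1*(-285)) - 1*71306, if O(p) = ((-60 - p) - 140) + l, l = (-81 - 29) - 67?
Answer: -71641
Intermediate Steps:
l = -177 (l = -110 - 67 = -177)
O(p) = -377 - p (O(p) = ((-60 - p) - 140) - 177 = (-200 - p) - 177 = -377 - p)
O(-327 - 1*(-285)) - 1*71306 = (-377 - (-327 - 1*(-285))) - 1*71306 = (-377 - (-327 + 285)) - 71306 = (-377 - 1*(-42)) - 71306 = (-377 + 42) - 71306 = -335 - 71306 = -71641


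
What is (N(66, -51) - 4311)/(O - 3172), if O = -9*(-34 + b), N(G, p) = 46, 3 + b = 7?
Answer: 4265/2902 ≈ 1.4697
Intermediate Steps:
b = 4 (b = -3 + 7 = 4)
O = 270 (O = -9*(-34 + 4) = -9*(-30) = 270)
(N(66, -51) - 4311)/(O - 3172) = (46 - 4311)/(270 - 3172) = -4265/(-2902) = -4265*(-1/2902) = 4265/2902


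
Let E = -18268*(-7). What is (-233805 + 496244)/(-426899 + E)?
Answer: -262439/299023 ≈ -0.87766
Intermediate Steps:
E = 127876
(-233805 + 496244)/(-426899 + E) = (-233805 + 496244)/(-426899 + 127876) = 262439/(-299023) = 262439*(-1/299023) = -262439/299023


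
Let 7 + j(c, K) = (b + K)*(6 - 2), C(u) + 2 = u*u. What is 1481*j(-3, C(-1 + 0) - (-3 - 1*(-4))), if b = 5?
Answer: 7405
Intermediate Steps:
C(u) = -2 + u² (C(u) = -2 + u*u = -2 + u²)
j(c, K) = 13 + 4*K (j(c, K) = -7 + (5 + K)*(6 - 2) = -7 + (5 + K)*4 = -7 + (20 + 4*K) = 13 + 4*K)
1481*j(-3, C(-1 + 0) - (-3 - 1*(-4))) = 1481*(13 + 4*((-2 + (-1 + 0)²) - (-3 - 1*(-4)))) = 1481*(13 + 4*((-2 + (-1)²) - (-3 + 4))) = 1481*(13 + 4*((-2 + 1) - 1*1)) = 1481*(13 + 4*(-1 - 1)) = 1481*(13 + 4*(-2)) = 1481*(13 - 8) = 1481*5 = 7405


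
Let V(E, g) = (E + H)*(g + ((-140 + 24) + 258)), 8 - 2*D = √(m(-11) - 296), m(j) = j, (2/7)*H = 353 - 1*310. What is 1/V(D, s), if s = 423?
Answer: 309/27060110 + I*√307/27060110 ≈ 1.1419e-5 + 6.475e-7*I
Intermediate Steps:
H = 301/2 (H = 7*(353 - 1*310)/2 = 7*(353 - 310)/2 = (7/2)*43 = 301/2 ≈ 150.50)
D = 4 - I*√307/2 (D = 4 - √(-11 - 296)/2 = 4 - I*√307/2 ≈ 4.0 - 8.7607*I)
V(E, g) = (142 + g)*(301/2 + E) (V(E, g) = (E + 301/2)*(g + ((-140 + 24) + 258)) = (301/2 + E)*(g + (-116 + 258)) = (301/2 + E)*(g + 142) = (301/2 + E)*(142 + g) = (142 + g)*(301/2 + E))
1/V(D, s) = 1/(21371 + 142*(4 - I*√307/2) + (301/2)*423 + (4 - I*√307/2)*423) = 1/(21371 + (568 - 71*I*√307) + 127323/2 + (1692 - 423*I*√307/2)) = 1/(174585/2 - 565*I*√307/2)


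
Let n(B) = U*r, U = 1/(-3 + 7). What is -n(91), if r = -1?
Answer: 1/4 ≈ 0.25000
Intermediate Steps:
U = 1/4 ≈ 0.25000
n(B) = -1/4 (n(B) = (1/4)*(-1) = -1/4)
-n(91) = -1*(-1/4) = 1/4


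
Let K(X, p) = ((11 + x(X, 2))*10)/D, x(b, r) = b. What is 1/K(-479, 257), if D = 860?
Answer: -43/234 ≈ -0.18376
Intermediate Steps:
K(X, p) = 11/86 + X/86 (K(X, p) = ((11 + X)*10)/860 = (110 + 10*X)*(1/860) = 11/86 + X/86)
1/K(-479, 257) = 1/(11/86 + (1/86)*(-479)) = 1/(11/86 - 479/86) = 1/(-234/43) = -43/234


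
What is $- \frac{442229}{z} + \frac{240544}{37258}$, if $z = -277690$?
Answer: $\frac{41636615721}{5173087010} \approx 8.0487$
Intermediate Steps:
$- \frac{442229}{z} + \frac{240544}{37258} = - \frac{442229}{-277690} + \frac{240544}{37258} = \left(-442229\right) \left(- \frac{1}{277690}\right) + 240544 \cdot \frac{1}{37258} = \frac{442229}{277690} + \frac{120272}{18629} = \frac{41636615721}{5173087010}$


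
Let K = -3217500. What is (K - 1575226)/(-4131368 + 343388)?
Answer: 2396363/1893990 ≈ 1.2652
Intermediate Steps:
(K - 1575226)/(-4131368 + 343388) = (-3217500 - 1575226)/(-4131368 + 343388) = -4792726/(-3787980) = -4792726*(-1/3787980) = 2396363/1893990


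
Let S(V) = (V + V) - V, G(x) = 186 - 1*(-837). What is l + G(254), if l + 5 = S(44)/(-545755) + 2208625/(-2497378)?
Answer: 1386284269915513/1362956530390 ≈ 1017.1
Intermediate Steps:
G(x) = 1023 (G(x) = 186 + 837 = 1023)
S(V) = V (S(V) = 2*V - V = V)
l = -8020260673457/1362956530390 (l = -5 + (44/(-545755) + 2208625/(-2497378)) = -5 + (44*(-1/545755) + 2208625*(-1/2497378)) = -5 + (-44/545755 - 2208625/2497378) = -5 - 1205478021507/1362956530390 = -8020260673457/1362956530390 ≈ -5.8845)
l + G(254) = -8020260673457/1362956530390 + 1023 = 1386284269915513/1362956530390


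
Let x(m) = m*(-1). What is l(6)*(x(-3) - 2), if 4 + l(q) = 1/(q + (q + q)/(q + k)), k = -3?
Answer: -39/10 ≈ -3.9000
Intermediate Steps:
x(m) = -m
l(q) = -4 + 1/(q + 2*q/(-3 + q)) (l(q) = -4 + 1/(q + (q + q)/(q - 3)) = -4 + 1/(q + (2*q)/(-3 + q)) = -4 + 1/(q + 2*q/(-3 + q)))
l(6)*(x(-3) - 2) = ((-3 - 4*6² + 5*6)/(6*(-1 + 6)))*(-1*(-3) - 2) = ((⅙)*(-3 - 4*36 + 30)/5)*(3 - 2) = ((⅙)*(⅕)*(-3 - 144 + 30))*1 = ((⅙)*(⅕)*(-117))*1 = -39/10*1 = -39/10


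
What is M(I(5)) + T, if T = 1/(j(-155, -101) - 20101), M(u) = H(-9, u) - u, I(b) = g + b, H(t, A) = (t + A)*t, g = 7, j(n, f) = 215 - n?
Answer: -769510/19731 ≈ -39.000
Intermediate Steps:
H(t, A) = t*(A + t) (H(t, A) = (A + t)*t = t*(A + t))
I(b) = 7 + b
M(u) = 81 - 10*u (M(u) = -9*(u - 9) - u = -9*(-9 + u) - u = (81 - 9*u) - u = 81 - 10*u)
T = -1/19731 (T = 1/((215 - 1*(-155)) - 20101) = 1/((215 + 155) - 20101) = 1/(370 - 20101) = 1/(-19731) = -1/19731 ≈ -5.0682e-5)
M(I(5)) + T = (81 - 10*(7 + 5)) - 1/19731 = (81 - 10*12) - 1/19731 = (81 - 120) - 1/19731 = -39 - 1/19731 = -769510/19731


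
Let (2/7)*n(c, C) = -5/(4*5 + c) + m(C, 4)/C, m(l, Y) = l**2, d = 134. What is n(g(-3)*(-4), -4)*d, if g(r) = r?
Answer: -62377/32 ≈ -1949.3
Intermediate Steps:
n(c, C) = -35/(2*(20 + c)) + 7*C/2 (n(c, C) = 7*(-5/(4*5 + c) + C**2/C)/2 = 7*(-5/(20 + c) + C)/2 = 7*(C - 5/(20 + c))/2 = -35/(2*(20 + c)) + 7*C/2)
n(g(-3)*(-4), -4)*d = (7*(-5 + 20*(-4) - (-12)*(-4))/(2*(20 - 3*(-4))))*134 = (7*(-5 - 80 - 4*12)/(2*(20 + 12)))*134 = ((7/2)*(-5 - 80 - 48)/32)*134 = ((7/2)*(1/32)*(-133))*134 = -931/64*134 = -62377/32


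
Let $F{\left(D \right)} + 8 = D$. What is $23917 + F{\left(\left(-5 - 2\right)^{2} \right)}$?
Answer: $23958$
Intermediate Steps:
$F{\left(D \right)} = -8 + D$
$23917 + F{\left(\left(-5 - 2\right)^{2} \right)} = 23917 - \left(8 - \left(-5 - 2\right)^{2}\right) = 23917 - \left(8 - \left(-7\right)^{2}\right) = 23917 + \left(-8 + 49\right) = 23917 + 41 = 23958$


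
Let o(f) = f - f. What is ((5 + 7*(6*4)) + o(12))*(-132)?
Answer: -22836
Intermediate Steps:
o(f) = 0
((5 + 7*(6*4)) + o(12))*(-132) = ((5 + 7*(6*4)) + 0)*(-132) = ((5 + 7*24) + 0)*(-132) = ((5 + 168) + 0)*(-132) = (173 + 0)*(-132) = 173*(-132) = -22836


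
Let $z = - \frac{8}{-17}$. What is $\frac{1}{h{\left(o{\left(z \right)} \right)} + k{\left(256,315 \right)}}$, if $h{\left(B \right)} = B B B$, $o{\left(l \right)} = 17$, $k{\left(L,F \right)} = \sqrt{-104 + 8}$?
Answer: $\frac{4913}{24137665} - \frac{4 i \sqrt{6}}{24137665} \approx 0.00020354 - 4.0592 \cdot 10^{-7} i$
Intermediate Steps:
$k{\left(L,F \right)} = 4 i \sqrt{6}$ ($k{\left(L,F \right)} = \sqrt{-96} = 4 i \sqrt{6}$)
$z = \frac{8}{17}$ ($z = \left(-8\right) \left(- \frac{1}{17}\right) = \frac{8}{17} \approx 0.47059$)
$h{\left(B \right)} = B^{3}$ ($h{\left(B \right)} = B^{2} B = B^{3}$)
$\frac{1}{h{\left(o{\left(z \right)} \right)} + k{\left(256,315 \right)}} = \frac{1}{17^{3} + 4 i \sqrt{6}} = \frac{1}{4913 + 4 i \sqrt{6}}$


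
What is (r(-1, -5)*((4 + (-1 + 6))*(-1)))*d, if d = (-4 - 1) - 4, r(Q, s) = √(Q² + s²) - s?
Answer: 405 + 81*√26 ≈ 818.02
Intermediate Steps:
d = -9 (d = -5 - 4 = -9)
(r(-1, -5)*((4 + (-1 + 6))*(-1)))*d = ((√((-1)² + (-5)²) - 1*(-5))*((4 + (-1 + 6))*(-1)))*(-9) = ((√(1 + 25) + 5)*((4 + 5)*(-1)))*(-9) = ((√26 + 5)*(9*(-1)))*(-9) = ((5 + √26)*(-9))*(-9) = (-45 - 9*√26)*(-9) = 405 + 81*√26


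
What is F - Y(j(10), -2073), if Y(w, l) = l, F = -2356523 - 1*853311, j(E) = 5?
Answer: -3207761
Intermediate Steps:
F = -3209834 (F = -2356523 - 853311 = -3209834)
F - Y(j(10), -2073) = -3209834 - 1*(-2073) = -3209834 + 2073 = -3207761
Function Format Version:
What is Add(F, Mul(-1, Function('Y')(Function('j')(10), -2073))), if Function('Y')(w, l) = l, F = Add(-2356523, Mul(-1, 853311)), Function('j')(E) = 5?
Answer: -3207761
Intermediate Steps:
F = -3209834 (F = Add(-2356523, -853311) = -3209834)
Add(F, Mul(-1, Function('Y')(Function('j')(10), -2073))) = Add(-3209834, Mul(-1, -2073)) = Add(-3209834, 2073) = -3207761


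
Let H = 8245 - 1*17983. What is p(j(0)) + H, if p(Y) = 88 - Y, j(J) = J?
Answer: -9650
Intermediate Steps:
H = -9738 (H = 8245 - 17983 = -9738)
p(j(0)) + H = (88 - 1*0) - 9738 = (88 + 0) - 9738 = 88 - 9738 = -9650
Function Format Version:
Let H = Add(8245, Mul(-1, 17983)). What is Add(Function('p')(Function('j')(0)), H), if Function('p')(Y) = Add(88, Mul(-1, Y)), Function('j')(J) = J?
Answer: -9650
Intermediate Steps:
H = -9738 (H = Add(8245, -17983) = -9738)
Add(Function('p')(Function('j')(0)), H) = Add(Add(88, Mul(-1, 0)), -9738) = Add(Add(88, 0), -9738) = Add(88, -9738) = -9650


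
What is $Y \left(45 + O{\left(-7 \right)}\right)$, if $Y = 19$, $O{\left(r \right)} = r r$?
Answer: $1786$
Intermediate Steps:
$O{\left(r \right)} = r^{2}$
$Y \left(45 + O{\left(-7 \right)}\right) = 19 \left(45 + \left(-7\right)^{2}\right) = 19 \left(45 + 49\right) = 19 \cdot 94 = 1786$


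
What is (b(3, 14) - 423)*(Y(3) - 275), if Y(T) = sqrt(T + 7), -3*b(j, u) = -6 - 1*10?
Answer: 344575/3 - 1253*sqrt(10)/3 ≈ 1.1354e+5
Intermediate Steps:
b(j, u) = 16/3 (b(j, u) = -(-6 - 1*10)/3 = -(-6 - 10)/3 = -1/3*(-16) = 16/3)
Y(T) = sqrt(7 + T)
(b(3, 14) - 423)*(Y(3) - 275) = (16/3 - 423)*(sqrt(7 + 3) - 275) = -1253*(sqrt(10) - 275)/3 = -1253*(-275 + sqrt(10))/3 = 344575/3 - 1253*sqrt(10)/3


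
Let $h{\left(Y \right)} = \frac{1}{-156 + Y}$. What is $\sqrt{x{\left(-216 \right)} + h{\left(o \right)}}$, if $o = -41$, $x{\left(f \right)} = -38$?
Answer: $\frac{i \sqrt{1474939}}{197} \approx 6.1648 i$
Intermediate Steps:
$\sqrt{x{\left(-216 \right)} + h{\left(o \right)}} = \sqrt{-38 + \frac{1}{-156 - 41}} = \sqrt{-38 + \frac{1}{-197}} = \sqrt{-38 - \frac{1}{197}} = \sqrt{- \frac{7487}{197}} = \frac{i \sqrt{1474939}}{197}$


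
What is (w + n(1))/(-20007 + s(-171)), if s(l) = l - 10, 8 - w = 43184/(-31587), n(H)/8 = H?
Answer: -19592/22774227 ≈ -0.00086027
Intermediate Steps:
n(H) = 8*H
w = 295880/31587 (w = 8 - 43184/(-31587) = 8 - 43184*(-1)/31587 = 8 - 1*(-43184/31587) = 8 + 43184/31587 = 295880/31587 ≈ 9.3671)
s(l) = -10 + l
(w + n(1))/(-20007 + s(-171)) = (295880/31587 + 8*1)/(-20007 + (-10 - 171)) = (295880/31587 + 8)/(-20007 - 181) = (548576/31587)/(-20188) = (548576/31587)*(-1/20188) = -19592/22774227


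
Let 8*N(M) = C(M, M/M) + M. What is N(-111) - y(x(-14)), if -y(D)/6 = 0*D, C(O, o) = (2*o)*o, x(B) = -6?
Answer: -109/8 ≈ -13.625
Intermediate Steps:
C(O, o) = 2*o²
N(M) = ¼ + M/8 (N(M) = (2*(M/M)² + M)/8 = (2*1² + M)/8 = (2*1 + M)/8 = (2 + M)/8 = ¼ + M/8)
y(D) = 0 (y(D) = -0*D = -6*0 = 0)
N(-111) - y(x(-14)) = (¼ + (⅛)*(-111)) - 1*0 = (¼ - 111/8) + 0 = -109/8 + 0 = -109/8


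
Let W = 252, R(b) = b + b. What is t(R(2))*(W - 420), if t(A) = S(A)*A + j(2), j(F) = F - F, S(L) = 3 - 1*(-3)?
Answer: -4032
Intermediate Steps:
R(b) = 2*b
S(L) = 6 (S(L) = 3 + 3 = 6)
j(F) = 0
t(A) = 6*A (t(A) = 6*A + 0 = 6*A)
t(R(2))*(W - 420) = (6*(2*2))*(252 - 420) = (6*4)*(-168) = 24*(-168) = -4032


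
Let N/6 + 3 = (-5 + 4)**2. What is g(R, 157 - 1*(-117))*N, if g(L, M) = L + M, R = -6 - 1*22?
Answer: -2952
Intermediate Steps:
R = -28 (R = -6 - 22 = -28)
N = -12 (N = -18 + 6*(-5 + 4)**2 = -18 + 6*(-1)**2 = -18 + 6*1 = -18 + 6 = -12)
g(R, 157 - 1*(-117))*N = (-28 + (157 - 1*(-117)))*(-12) = (-28 + (157 + 117))*(-12) = (-28 + 274)*(-12) = 246*(-12) = -2952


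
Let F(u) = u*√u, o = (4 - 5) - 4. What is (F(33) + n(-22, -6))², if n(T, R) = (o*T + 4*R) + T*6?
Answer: 38053 - 3036*√33 ≈ 20613.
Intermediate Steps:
o = -5 (o = -1 - 4 = -5)
F(u) = u^(3/2)
n(T, R) = T + 4*R (n(T, R) = (-5*T + 4*R) + T*6 = (-5*T + 4*R) + 6*T = T + 4*R)
(F(33) + n(-22, -6))² = (33^(3/2) + (-22 + 4*(-6)))² = (33*√33 + (-22 - 24))² = (33*√33 - 46)² = (-46 + 33*√33)²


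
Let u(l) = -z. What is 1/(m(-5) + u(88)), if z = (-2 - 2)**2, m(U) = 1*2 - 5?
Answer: -1/19 ≈ -0.052632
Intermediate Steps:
m(U) = -3 (m(U) = 2 - 5 = -3)
z = 16 (z = (-4)**2 = 16)
u(l) = -16 (u(l) = -1*16 = -16)
1/(m(-5) + u(88)) = 1/(-3 - 16) = 1/(-19) = -1/19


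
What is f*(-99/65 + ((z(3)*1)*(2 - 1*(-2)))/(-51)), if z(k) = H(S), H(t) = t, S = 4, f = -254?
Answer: 1546606/3315 ≈ 466.55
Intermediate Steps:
z(k) = 4
f*(-99/65 + ((z(3)*1)*(2 - 1*(-2)))/(-51)) = -254*(-99/65 + ((4*1)*(2 - 1*(-2)))/(-51)) = -254*(-99*1/65 + (4*(2 + 2))*(-1/51)) = -254*(-99/65 + (4*4)*(-1/51)) = -254*(-99/65 + 16*(-1/51)) = -254*(-99/65 - 16/51) = -254*(-6089/3315) = 1546606/3315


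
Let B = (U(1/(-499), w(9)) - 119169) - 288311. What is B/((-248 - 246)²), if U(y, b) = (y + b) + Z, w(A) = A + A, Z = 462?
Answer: -203093001/121773964 ≈ -1.6678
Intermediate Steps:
w(A) = 2*A
U(y, b) = 462 + b + y (U(y, b) = (y + b) + 462 = (b + y) + 462 = 462 + b + y)
B = -203093001/499 (B = ((462 + 2*9 + 1/(-499)) - 119169) - 288311 = ((462 + 18 - 1/499) - 119169) - 288311 = (239519/499 - 119169) - 288311 = -59225812/499 - 288311 = -203093001/499 ≈ -4.0700e+5)
B/((-248 - 246)²) = -203093001/(499*(-248 - 246)²) = -203093001/(499*((-494)²)) = -203093001/499/244036 = -203093001/499*1/244036 = -203093001/121773964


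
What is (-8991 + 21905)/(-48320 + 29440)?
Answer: -6457/9440 ≈ -0.68400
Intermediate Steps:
(-8991 + 21905)/(-48320 + 29440) = 12914/(-18880) = 12914*(-1/18880) = -6457/9440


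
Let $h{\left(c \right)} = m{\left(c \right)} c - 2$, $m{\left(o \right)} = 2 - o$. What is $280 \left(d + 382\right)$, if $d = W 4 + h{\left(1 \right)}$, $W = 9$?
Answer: $116760$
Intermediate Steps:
$h{\left(c \right)} = -2 + c \left(2 - c\right)$ ($h{\left(c \right)} = \left(2 - c\right) c - 2 = c \left(2 - c\right) - 2 = -2 + c \left(2 - c\right)$)
$d = 35$ ($d = 9 \cdot 4 - \left(2 + 1 \left(-2 + 1\right)\right) = 36 - \left(2 + 1 \left(-1\right)\right) = 36 + \left(-2 + 1\right) = 36 - 1 = 35$)
$280 \left(d + 382\right) = 280 \left(35 + 382\right) = 280 \cdot 417 = 116760$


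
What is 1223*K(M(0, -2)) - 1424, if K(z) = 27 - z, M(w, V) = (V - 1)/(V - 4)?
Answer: 61971/2 ≈ 30986.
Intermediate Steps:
M(w, V) = (-1 + V)/(-4 + V)
1223*K(M(0, -2)) - 1424 = 1223*(27 - (-1 - 2)/(-4 - 2)) - 1424 = 1223*(27 - (-3)/(-6)) - 1424 = 1223*(27 - (-1)*(-3)/6) - 1424 = 1223*(27 - 1*1/2) - 1424 = 1223*(27 - 1/2) - 1424 = 1223*(53/2) - 1424 = 64819/2 - 1424 = 61971/2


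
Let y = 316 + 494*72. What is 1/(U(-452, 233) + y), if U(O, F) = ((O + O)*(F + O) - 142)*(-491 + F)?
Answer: -1/51005288 ≈ -1.9606e-8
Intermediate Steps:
y = 35884 (y = 316 + 35568 = 35884)
U(O, F) = (-491 + F)*(-142 + 2*O*(F + O)) (U(O, F) = ((2*O)*(F + O) - 142)*(-491 + F) = (2*O*(F + O) - 142)*(-491 + F) = (-142 + 2*O*(F + O))*(-491 + F) = (-491 + F)*(-142 + 2*O*(F + O)))
1/(U(-452, 233) + y) = 1/((69722 - 982*(-452)**2 - 142*233 - 982*233*(-452) + 2*233*(-452)**2 + 2*(-452)*233**2) + 35884) = 1/((69722 - 982*204304 - 33086 + 103420312 + 2*233*204304 + 2*(-452)*54289) + 35884) = 1/((69722 - 200626528 - 33086 + 103420312 + 95205664 - 49077256) + 35884) = 1/(-51041172 + 35884) = 1/(-51005288) = -1/51005288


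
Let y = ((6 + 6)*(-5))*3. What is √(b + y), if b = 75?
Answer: I*√105 ≈ 10.247*I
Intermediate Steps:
y = -180 (y = (12*(-5))*3 = -60*3 = -180)
√(b + y) = √(75 - 180) = √(-105) = I*√105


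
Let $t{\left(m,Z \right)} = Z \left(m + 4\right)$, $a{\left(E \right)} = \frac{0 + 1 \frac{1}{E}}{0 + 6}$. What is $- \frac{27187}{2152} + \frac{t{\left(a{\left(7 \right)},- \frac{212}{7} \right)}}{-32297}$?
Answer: $- \frac{129036054305}{10216962168} \approx -12.63$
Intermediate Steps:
$a{\left(E \right)} = \frac{1}{6 E}$ ($a{\left(E \right)} = \frac{0 + \frac{1}{E}}{6} = \frac{1}{E} \frac{1}{6} = \frac{1}{6 E}$)
$t{\left(m,Z \right)} = Z \left(4 + m\right)$
$- \frac{27187}{2152} + \frac{t{\left(a{\left(7 \right)},- \frac{212}{7} \right)}}{-32297} = - \frac{27187}{2152} + \frac{- \frac{212}{7} \left(4 + \frac{1}{6 \cdot 7}\right)}{-32297} = \left(-27187\right) \frac{1}{2152} + \left(-212\right) \frac{1}{7} \left(4 + \frac{1}{6} \cdot \frac{1}{7}\right) \left(- \frac{1}{32297}\right) = - \frac{27187}{2152} + - \frac{212 \left(4 + \frac{1}{42}\right)}{7} \left(- \frac{1}{32297}\right) = - \frac{27187}{2152} + \left(- \frac{212}{7}\right) \frac{169}{42} \left(- \frac{1}{32297}\right) = - \frac{27187}{2152} - - \frac{17914}{4747659} = - \frac{27187}{2152} + \frac{17914}{4747659} = - \frac{129036054305}{10216962168}$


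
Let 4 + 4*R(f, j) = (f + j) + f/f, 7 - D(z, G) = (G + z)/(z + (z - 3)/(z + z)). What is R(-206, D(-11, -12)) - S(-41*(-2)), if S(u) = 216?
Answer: -121777/456 ≈ -267.05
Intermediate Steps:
D(z, G) = 7 - (G + z)/(z + (-3 + z)/(2*z)) (D(z, G) = 7 - (G + z)/(z + (z - 3)/(z + z)) = 7 - (G + z)/(z + (-3 + z)/((2*z))) = 7 - (G + z)/(z + (-3 + z)*(1/(2*z))) = 7 - (G + z)/(z + (-3 + z)/(2*z)))
R(f, j) = -¾ + f/4 + j/4 (R(f, j) = -1 + ((f + j) + f/f)/4 = -1 + ((f + j) + 1)/4 = -1 + (1 + f + j)/4 = -1 + (¼ + f/4 + j/4) = -¾ + f/4 + j/4)
R(-206, D(-11, -12)) - S(-41*(-2)) = (-¾ + (¼)*(-206) + ((-21 + 7*(-11) + 12*(-11)² - 2*(-12)*(-11))/(-3 - 11 + 2*(-11)²))/4) - 1*216 = (-¾ - 103/2 + ((-21 - 77 + 12*121 - 264)/(-3 - 11 + 2*121))/4) - 216 = (-¾ - 103/2 + ((-21 - 77 + 1452 - 264)/(-3 - 11 + 242))/4) - 216 = (-¾ - 103/2 + (1090/228)/4) - 216 = (-¾ - 103/2 + ((1/228)*1090)/4) - 216 = (-¾ - 103/2 + (¼)*(545/114)) - 216 = (-¾ - 103/2 + 545/456) - 216 = -23281/456 - 216 = -121777/456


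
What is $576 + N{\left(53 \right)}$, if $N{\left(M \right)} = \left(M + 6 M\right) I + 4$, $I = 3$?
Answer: $1693$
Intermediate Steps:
$N{\left(M \right)} = 4 + 21 M$ ($N{\left(M \right)} = \left(M + 6 M\right) 3 + 4 = 7 M 3 + 4 = 21 M + 4 = 4 + 21 M$)
$576 + N{\left(53 \right)} = 576 + \left(4 + 21 \cdot 53\right) = 576 + \left(4 + 1113\right) = 576 + 1117 = 1693$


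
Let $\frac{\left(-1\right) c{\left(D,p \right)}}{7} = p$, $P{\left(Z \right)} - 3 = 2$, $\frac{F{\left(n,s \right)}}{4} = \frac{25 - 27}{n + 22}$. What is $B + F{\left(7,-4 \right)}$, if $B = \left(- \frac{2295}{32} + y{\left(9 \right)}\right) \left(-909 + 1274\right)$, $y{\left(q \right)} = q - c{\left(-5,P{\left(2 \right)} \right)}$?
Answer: $- \frac{9389151}{928} \approx -10118.0$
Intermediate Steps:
$F{\left(n,s \right)} = - \frac{8}{22 + n}$ ($F{\left(n,s \right)} = 4 \frac{25 - 27}{n + 22} = 4 \left(- \frac{2}{22 + n}\right) = - \frac{8}{22 + n}$)
$P{\left(Z \right)} = 5$ ($P{\left(Z \right)} = 3 + 2 = 5$)
$c{\left(D,p \right)} = - 7 p$
$y{\left(q \right)} = 35 + q$ ($y{\left(q \right)} = q - \left(-7\right) 5 = q - -35 = q + 35 = 35 + q$)
$B = - \frac{323755}{32}$ ($B = \left(- \frac{2295}{32} + \left(35 + 9\right)\right) \left(-909 + 1274\right) = \left(\left(-2295\right) \frac{1}{32} + 44\right) 365 = \left(- \frac{2295}{32} + 44\right) 365 = \left(- \frac{887}{32}\right) 365 = - \frac{323755}{32} \approx -10117.0$)
$B + F{\left(7,-4 \right)} = - \frac{323755}{32} - \frac{8}{22 + 7} = - \frac{323755}{32} - \frac{8}{29} = - \frac{9389151}{928}$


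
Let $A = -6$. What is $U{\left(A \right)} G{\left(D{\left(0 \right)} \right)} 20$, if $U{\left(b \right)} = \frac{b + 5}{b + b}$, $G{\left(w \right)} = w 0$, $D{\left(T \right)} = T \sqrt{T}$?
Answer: $0$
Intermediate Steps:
$D{\left(T \right)} = T^{\frac{3}{2}}$
$G{\left(w \right)} = 0$
$U{\left(b \right)} = \frac{5 + b}{2 b}$
$U{\left(A \right)} G{\left(D{\left(0 \right)} \right)} 20 = \frac{5 - 6}{2 \left(-6\right)} 0 \cdot 20 = \frac{1}{2} \left(- \frac{1}{6}\right) \left(-1\right) 0 \cdot 20 = \frac{1}{12} \cdot 0 \cdot 20 = 0 \cdot 20 = 0$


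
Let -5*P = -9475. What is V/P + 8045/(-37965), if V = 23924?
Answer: 178605877/14388735 ≈ 12.413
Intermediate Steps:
P = 1895 (P = -⅕*(-9475) = 1895)
V/P + 8045/(-37965) = 23924/1895 + 8045/(-37965) = 23924*(1/1895) + 8045*(-1/37965) = 23924/1895 - 1609/7593 = 178605877/14388735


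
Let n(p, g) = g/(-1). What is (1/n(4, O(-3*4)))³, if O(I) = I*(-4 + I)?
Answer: -1/7077888 ≈ -1.4128e-7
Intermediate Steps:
n(p, g) = -g (n(p, g) = g*(-1) = -g)
(1/n(4, O(-3*4)))³ = (1/(-(-3*4)*(-4 - 3*4)))³ = (1/(-(-12)*(-4 - 12)))³ = (1/(-(-12)*(-16)))³ = (1/(-1*192))³ = (1/(-192))³ = (-1/192)³ = -1/7077888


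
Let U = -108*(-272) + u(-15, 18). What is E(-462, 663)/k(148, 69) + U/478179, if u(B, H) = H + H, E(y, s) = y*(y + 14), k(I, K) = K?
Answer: 3665689116/1222013 ≈ 2999.7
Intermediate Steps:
E(y, s) = y*(14 + y)
u(B, H) = 2*H
U = 29412 (U = -108*(-272) + 2*18 = 29376 + 36 = 29412)
E(-462, 663)/k(148, 69) + U/478179 = -462*(14 - 462)/69 + 29412/478179 = -462*(-448)*(1/69) + 29412*(1/478179) = 206976*(1/69) + 3268/53131 = 68992/23 + 3268/53131 = 3665689116/1222013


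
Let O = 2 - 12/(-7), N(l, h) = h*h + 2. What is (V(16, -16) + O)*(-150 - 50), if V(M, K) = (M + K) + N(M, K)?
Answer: -366400/7 ≈ -52343.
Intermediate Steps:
N(l, h) = 2 + h² (N(l, h) = h² + 2 = 2 + h²)
O = 26/7 (O = 2 - 12*(-1)/7 = 2 - 3*(-4/7) = 2 + 12/7 = 26/7 ≈ 3.7143)
V(M, K) = 2 + K + M + K² (V(M, K) = (M + K) + (2 + K²) = (K + M) + (2 + K²) = 2 + K + M + K²)
(V(16, -16) + O)*(-150 - 50) = ((2 - 16 + 16 + (-16)²) + 26/7)*(-150 - 50) = ((2 - 16 + 16 + 256) + 26/7)*(-200) = (258 + 26/7)*(-200) = (1832/7)*(-200) = -366400/7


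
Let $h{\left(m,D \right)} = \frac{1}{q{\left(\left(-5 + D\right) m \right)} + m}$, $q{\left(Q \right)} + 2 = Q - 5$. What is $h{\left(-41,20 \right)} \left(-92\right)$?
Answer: $\frac{92}{663} \approx 0.13876$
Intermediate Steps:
$q{\left(Q \right)} = -7 + Q$ ($q{\left(Q \right)} = -2 + \left(Q - 5\right) = -2 + \left(-5 + Q\right) = -7 + Q$)
$h{\left(m,D \right)} = \frac{1}{-7 + m + m \left(-5 + D\right)}$ ($h{\left(m,D \right)} = \frac{1}{\left(-7 + \left(-5 + D\right) m\right) + m} = \frac{1}{\left(-7 + m \left(-5 + D\right)\right) + m} = \frac{1}{-7 + m + m \left(-5 + D\right)}$)
$h{\left(-41,20 \right)} \left(-92\right) = \frac{1}{-7 - 41 - 41 \left(-5 + 20\right)} \left(-92\right) = \frac{1}{-7 - 41 - 615} \left(-92\right) = \frac{1}{-663} \left(-92\right) = \left(- \frac{1}{663}\right) \left(-92\right) = \frac{92}{663}$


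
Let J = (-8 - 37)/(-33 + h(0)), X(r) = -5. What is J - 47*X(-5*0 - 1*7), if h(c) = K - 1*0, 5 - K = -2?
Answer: 6155/26 ≈ 236.73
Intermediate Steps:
K = 7 (K = 5 - 1*(-2) = 5 + 2 = 7)
h(c) = 7 (h(c) = 7 - 1*0 = 7 + 0 = 7)
X(r) = -5 (X(r) = -1*5 = -5)
J = 45/26 (J = (-8 - 37)/(-33 + 7) = -45/(-26) = -45*(-1/26) = 45/26 ≈ 1.7308)
J - 47*X(-5*0 - 1*7) = 45/26 - 47*(-5) = 45/26 + 235 = 6155/26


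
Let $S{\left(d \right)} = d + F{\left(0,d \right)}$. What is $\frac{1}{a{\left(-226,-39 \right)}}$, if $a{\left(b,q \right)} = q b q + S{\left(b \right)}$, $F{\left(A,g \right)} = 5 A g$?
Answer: $- \frac{1}{343972} \approx -2.9072 \cdot 10^{-6}$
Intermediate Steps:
$F{\left(A,g \right)} = 5 A g$
$S{\left(d \right)} = d$ ($S{\left(d \right)} = d + 5 \cdot 0 d = d + 0 = d$)
$a{\left(b,q \right)} = b + b q^{2}$ ($a{\left(b,q \right)} = q b q + b = b q q + b = b q^{2} + b = b + b q^{2}$)
$\frac{1}{a{\left(-226,-39 \right)}} = \frac{1}{\left(-226\right) \left(1 + \left(-39\right)^{2}\right)} = \frac{1}{\left(-226\right) \left(1 + 1521\right)} = \frac{1}{\left(-226\right) 1522} = \frac{1}{-343972} = - \frac{1}{343972}$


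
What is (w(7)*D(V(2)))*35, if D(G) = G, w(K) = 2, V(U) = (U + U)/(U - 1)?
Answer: 280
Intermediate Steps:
V(U) = 2*U/(-1 + U) (V(U) = (2*U)/(-1 + U) = 2*U/(-1 + U))
(w(7)*D(V(2)))*35 = (2*(2*2/(-1 + 2)))*35 = (2*(2*2/1))*35 = (2*(2*2*1))*35 = (2*4)*35 = 8*35 = 280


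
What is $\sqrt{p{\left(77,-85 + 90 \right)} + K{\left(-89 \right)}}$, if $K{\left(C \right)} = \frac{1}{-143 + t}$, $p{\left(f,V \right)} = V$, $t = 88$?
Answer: $\frac{\sqrt{15070}}{55} \approx 2.232$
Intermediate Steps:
$K{\left(C \right)} = - \frac{1}{55}$ ($K{\left(C \right)} = \frac{1}{-143 + 88} = \frac{1}{-55} = - \frac{1}{55}$)
$\sqrt{p{\left(77,-85 + 90 \right)} + K{\left(-89 \right)}} = \sqrt{\left(-85 + 90\right) - \frac{1}{55}} = \sqrt{5 - \frac{1}{55}} = \sqrt{\frac{274}{55}} = \frac{\sqrt{15070}}{55}$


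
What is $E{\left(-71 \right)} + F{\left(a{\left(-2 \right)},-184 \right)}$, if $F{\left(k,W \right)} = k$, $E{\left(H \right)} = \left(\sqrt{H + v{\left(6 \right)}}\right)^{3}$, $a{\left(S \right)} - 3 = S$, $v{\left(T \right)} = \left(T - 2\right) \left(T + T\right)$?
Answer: $1 - 23 i \sqrt{23} \approx 1.0 - 110.3 i$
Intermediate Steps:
$v{\left(T \right)} = 2 T \left(-2 + T\right)$ ($v{\left(T \right)} = \left(-2 + T\right) 2 T = 2 T \left(-2 + T\right)$)
$a{\left(S \right)} = 3 + S$
$E{\left(H \right)} = \left(48 + H\right)^{\frac{3}{2}}$ ($E{\left(H \right)} = \left(\sqrt{H + 2 \cdot 6 \left(-2 + 6\right)}\right)^{3} = \left(\sqrt{H + 2 \cdot 6 \cdot 4}\right)^{3} = \left(\sqrt{H + 48}\right)^{3} = \left(\sqrt{48 + H}\right)^{3} = \left(48 + H\right)^{\frac{3}{2}}$)
$E{\left(-71 \right)} + F{\left(a{\left(-2 \right)},-184 \right)} = \left(48 - 71\right)^{\frac{3}{2}} + \left(3 - 2\right) = \left(-23\right)^{\frac{3}{2}} + 1 = - 23 i \sqrt{23} + 1 = 1 - 23 i \sqrt{23}$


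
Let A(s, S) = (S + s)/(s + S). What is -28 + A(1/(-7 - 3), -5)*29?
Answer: 1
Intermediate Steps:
A(s, S) = 1 (A(s, S) = (S + s)/(S + s) = 1)
-28 + A(1/(-7 - 3), -5)*29 = -28 + 1*29 = -28 + 29 = 1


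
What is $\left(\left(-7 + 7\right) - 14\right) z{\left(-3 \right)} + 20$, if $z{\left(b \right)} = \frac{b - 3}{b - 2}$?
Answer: $\frac{16}{5} \approx 3.2$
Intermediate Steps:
$z{\left(b \right)} = \frac{-3 + b}{-2 + b}$
$\left(\left(-7 + 7\right) - 14\right) z{\left(-3 \right)} + 20 = \left(\left(-7 + 7\right) - 14\right) \frac{-3 - 3}{-2 - 3} + 20 = \left(0 - 14\right) \frac{1}{-5} \left(-6\right) + 20 = - 14 \left(\left(- \frac{1}{5}\right) \left(-6\right)\right) + 20 = \left(-14\right) \frac{6}{5} + 20 = - \frac{84}{5} + 20 = \frac{16}{5}$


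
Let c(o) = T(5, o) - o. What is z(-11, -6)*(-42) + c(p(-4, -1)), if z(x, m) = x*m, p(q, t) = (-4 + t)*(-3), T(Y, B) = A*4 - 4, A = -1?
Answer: -2795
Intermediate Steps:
T(Y, B) = -8 (T(Y, B) = -1*4 - 4 = -4 - 4 = -8)
p(q, t) = 12 - 3*t
c(o) = -8 - o
z(x, m) = m*x
z(-11, -6)*(-42) + c(p(-4, -1)) = -6*(-11)*(-42) + (-8 - (12 - 3*(-1))) = 66*(-42) + (-8 - (12 + 3)) = -2772 + (-8 - 1*15) = -2772 + (-8 - 15) = -2772 - 23 = -2795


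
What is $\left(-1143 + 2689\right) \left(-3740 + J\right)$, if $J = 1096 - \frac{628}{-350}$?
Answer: $- \frac{714848756}{175} \approx -4.0848 \cdot 10^{6}$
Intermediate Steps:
$J = \frac{192114}{175}$ ($J = 1096 - - \frac{314}{175} = 1096 + \frac{314}{175} = \frac{192114}{175} \approx 1097.8$)
$\left(-1143 + 2689\right) \left(-3740 + J\right) = \left(-1143 + 2689\right) \left(-3740 + \frac{192114}{175}\right) = 1546 \left(- \frac{462386}{175}\right) = - \frac{714848756}{175}$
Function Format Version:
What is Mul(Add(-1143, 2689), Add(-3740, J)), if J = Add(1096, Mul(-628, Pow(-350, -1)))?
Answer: Rational(-714848756, 175) ≈ -4.0848e+6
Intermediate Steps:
J = Rational(192114, 175) (J = Add(1096, Mul(-628, Rational(-1, 350))) = Add(1096, Rational(314, 175)) = Rational(192114, 175) ≈ 1097.8)
Mul(Add(-1143, 2689), Add(-3740, J)) = Mul(Add(-1143, 2689), Add(-3740, Rational(192114, 175))) = Mul(1546, Rational(-462386, 175)) = Rational(-714848756, 175)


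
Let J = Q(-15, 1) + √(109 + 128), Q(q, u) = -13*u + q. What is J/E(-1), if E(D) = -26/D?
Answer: -14/13 + √237/26 ≈ -0.48482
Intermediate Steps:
Q(q, u) = q - 13*u
J = -28 + √237 (J = (-15 - 13*1) + √(109 + 128) = (-15 - 13) + √237 = -28 + √237 ≈ -12.605)
J/E(-1) = (-28 + √237)/((-26/(-1))) = (-28 + √237)/((-26*(-1))) = (-28 + √237)/26 = (-28 + √237)*(1/26) = -14/13 + √237/26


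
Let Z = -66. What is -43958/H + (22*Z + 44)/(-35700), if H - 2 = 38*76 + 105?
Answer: -78254182/5346075 ≈ -14.638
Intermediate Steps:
H = 2995 (H = 2 + (38*76 + 105) = 2 + (2888 + 105) = 2 + 2993 = 2995)
-43958/H + (22*Z + 44)/(-35700) = -43958/2995 + (22*(-66) + 44)/(-35700) = -43958*1/2995 + (-1452 + 44)*(-1/35700) = -43958/2995 - 1408*(-1/35700) = -43958/2995 + 352/8925 = -78254182/5346075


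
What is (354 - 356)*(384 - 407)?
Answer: 46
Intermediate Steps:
(354 - 356)*(384 - 407) = -2*(-23) = 46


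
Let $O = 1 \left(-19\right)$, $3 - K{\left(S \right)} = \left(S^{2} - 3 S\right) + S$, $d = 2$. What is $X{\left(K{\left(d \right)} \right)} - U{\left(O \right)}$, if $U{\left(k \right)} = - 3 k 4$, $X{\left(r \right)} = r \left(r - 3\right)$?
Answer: $-228$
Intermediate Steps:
$K{\left(S \right)} = 3 - S^{2} + 2 S$ ($K{\left(S \right)} = 3 - \left(\left(S^{2} - 3 S\right) + S\right) = 3 - \left(S^{2} - 2 S\right) = 3 - S^{2} + 2 S$)
$O = -19$
$X{\left(r \right)} = r \left(-3 + r\right)$
$U{\left(k \right)} = - 12 k$
$X{\left(K{\left(d \right)} \right)} - U{\left(O \right)} = \left(3 - 2^{2} + 2 \cdot 2\right) \left(-3 + \left(3 - 2^{2} + 2 \cdot 2\right)\right) - \left(-12\right) \left(-19\right) = \left(3 - 4 + 4\right) \left(-3 + \left(3 - 4 + 4\right)\right) - 228 = 3 \left(-3 + 3\right) - 228 = 3 \cdot 0 - 228 = 0 - 228 = -228$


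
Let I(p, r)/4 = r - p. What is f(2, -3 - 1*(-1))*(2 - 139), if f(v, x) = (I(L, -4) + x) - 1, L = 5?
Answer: 5343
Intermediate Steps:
I(p, r) = -4*p + 4*r (I(p, r) = 4*(r - p) = -4*p + 4*r)
f(v, x) = -37 + x (f(v, x) = ((-4*5 + 4*(-4)) + x) - 1 = ((-20 - 16) + x) - 1 = (-36 + x) - 1 = -37 + x)
f(2, -3 - 1*(-1))*(2 - 139) = (-37 + (-3 - 1*(-1)))*(2 - 139) = (-37 + (-3 + 1))*(-137) = (-37 - 2)*(-137) = -39*(-137) = 5343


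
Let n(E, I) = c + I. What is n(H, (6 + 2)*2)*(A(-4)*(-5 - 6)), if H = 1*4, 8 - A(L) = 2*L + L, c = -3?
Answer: -2860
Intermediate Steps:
A(L) = 8 - 3*L (A(L) = 8 - (2*L + L) = 8 - 3*L)
H = 4
n(E, I) = -3 + I
n(H, (6 + 2)*2)*(A(-4)*(-5 - 6)) = (-3 + (6 + 2)*2)*((8 - 3*(-4))*(-5 - 6)) = (-3 + 8*2)*((8 + 12)*(-11)) = (-3 + 16)*(20*(-11)) = 13*(-220) = -2860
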